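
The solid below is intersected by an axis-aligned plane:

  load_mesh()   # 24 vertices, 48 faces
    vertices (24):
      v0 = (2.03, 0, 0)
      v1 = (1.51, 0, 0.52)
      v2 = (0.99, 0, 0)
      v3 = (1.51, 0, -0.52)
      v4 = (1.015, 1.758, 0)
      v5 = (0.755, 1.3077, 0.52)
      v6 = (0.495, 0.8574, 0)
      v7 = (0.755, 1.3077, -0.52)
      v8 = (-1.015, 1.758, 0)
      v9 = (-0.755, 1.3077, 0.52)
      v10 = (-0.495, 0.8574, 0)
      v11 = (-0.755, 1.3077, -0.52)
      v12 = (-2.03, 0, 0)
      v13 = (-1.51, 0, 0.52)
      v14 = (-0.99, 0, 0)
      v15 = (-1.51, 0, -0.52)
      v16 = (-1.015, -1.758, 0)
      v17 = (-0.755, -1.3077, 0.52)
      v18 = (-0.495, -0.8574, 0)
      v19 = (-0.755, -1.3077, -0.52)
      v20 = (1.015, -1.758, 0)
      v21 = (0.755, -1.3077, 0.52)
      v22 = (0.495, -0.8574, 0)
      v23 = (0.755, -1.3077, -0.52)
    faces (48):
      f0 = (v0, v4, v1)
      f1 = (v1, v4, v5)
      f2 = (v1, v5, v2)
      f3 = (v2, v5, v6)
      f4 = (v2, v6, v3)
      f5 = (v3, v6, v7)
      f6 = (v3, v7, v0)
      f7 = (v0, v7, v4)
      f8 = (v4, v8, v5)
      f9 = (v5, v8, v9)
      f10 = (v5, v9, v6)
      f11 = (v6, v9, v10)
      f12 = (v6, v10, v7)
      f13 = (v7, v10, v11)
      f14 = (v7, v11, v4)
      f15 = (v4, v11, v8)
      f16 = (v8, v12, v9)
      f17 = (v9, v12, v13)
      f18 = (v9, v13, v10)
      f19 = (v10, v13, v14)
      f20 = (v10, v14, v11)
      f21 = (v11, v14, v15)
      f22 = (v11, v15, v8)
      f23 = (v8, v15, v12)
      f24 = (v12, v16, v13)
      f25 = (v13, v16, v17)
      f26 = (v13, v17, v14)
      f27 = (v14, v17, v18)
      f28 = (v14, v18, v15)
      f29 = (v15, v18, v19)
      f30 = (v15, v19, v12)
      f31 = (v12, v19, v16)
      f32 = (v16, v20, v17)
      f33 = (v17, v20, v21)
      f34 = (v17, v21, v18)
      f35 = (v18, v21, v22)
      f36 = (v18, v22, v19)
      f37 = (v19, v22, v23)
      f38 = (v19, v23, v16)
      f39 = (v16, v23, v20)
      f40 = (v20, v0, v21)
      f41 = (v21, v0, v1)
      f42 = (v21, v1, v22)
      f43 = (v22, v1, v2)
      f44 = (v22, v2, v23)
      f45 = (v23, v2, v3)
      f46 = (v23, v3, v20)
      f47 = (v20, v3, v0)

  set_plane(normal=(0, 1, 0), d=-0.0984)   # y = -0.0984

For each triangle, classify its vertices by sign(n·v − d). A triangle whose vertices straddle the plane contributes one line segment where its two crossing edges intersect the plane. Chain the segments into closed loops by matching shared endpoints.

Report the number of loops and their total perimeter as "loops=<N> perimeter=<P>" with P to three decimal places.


Straddling triangles (16 of 48):
  (v12,v16,v13) [+-+] → (-1.97319, -0.0984, 0)–(-1.48229, -0.0984, 0.490894)  len=0.6942
  (v13,v16,v17) [+--] → (-1.48229, -0.0984, 0.490894)–(-1.45319, -0.0984, 0.52)  len=0.0412
  (v13,v17,v14) [+-+] → (-1.45319, -0.0984, 0.52)–(-0.972317, -0.0984, 0.0391282)  len=0.6801
  (v14,v17,v18) [+--] → (-0.972317, -0.0984, 0.0391282)–(-0.933191, -0.0984, 0)  len=0.0553
  (v14,v18,v15) [+-+] → (-0.933191, -0.0984, 0)–(-1.39351, -0.0984, -0.460322)  len=0.6510
  (v15,v18,v19) [+--] → (-1.39351, -0.0984, -0.460322)–(-1.45319, -0.0984, -0.52)  len=0.0844
  (v15,v19,v12) [+-+] → (-1.45319, -0.0984, -0.52)–(-1.93406, -0.0984, -0.0391282)  len=0.6801
  (v12,v19,v16) [+--] → (-1.93406, -0.0984, -0.0391282)–(-1.97319, -0.0984, 0)  len=0.0553
  (v20,v0,v21) [-+-] → (1.97319, -0.0984, 0)–(1.93406, -0.0984, 0.0391282)  len=0.0553
  (v21,v0,v1) [-++] → (1.93406, -0.0984, 0.0391282)–(1.45319, -0.0984, 0.52)  len=0.6801
  (v21,v1,v22) [-+-] → (1.45319, -0.0984, 0.52)–(1.39351, -0.0984, 0.460322)  len=0.0844
  (v22,v1,v2) [-++] → (1.39351, -0.0984, 0.460322)–(0.933191, -0.0984, 0)  len=0.6510
  (v22,v2,v23) [-+-] → (0.933191, -0.0984, 0)–(0.972317, -0.0984, -0.0391282)  len=0.0553
  (v23,v2,v3) [-++] → (0.972317, -0.0984, -0.0391282)–(1.45319, -0.0984, -0.52)  len=0.6801
  (v23,v3,v20) [-+-] → (1.45319, -0.0984, -0.52)–(1.48229, -0.0984, -0.490894)  len=0.0412
  (v20,v3,v0) [-++] → (1.48229, -0.0984, -0.490894)–(1.97319, -0.0984, 0)  len=0.6942

Chained into 2 loop(s):
  loop 1: 8 segments, perimeter = 2.9416
  loop 2: 8 segments, perimeter = 2.9416
Total perimeter = 5.883

loops=2 perimeter=5.883


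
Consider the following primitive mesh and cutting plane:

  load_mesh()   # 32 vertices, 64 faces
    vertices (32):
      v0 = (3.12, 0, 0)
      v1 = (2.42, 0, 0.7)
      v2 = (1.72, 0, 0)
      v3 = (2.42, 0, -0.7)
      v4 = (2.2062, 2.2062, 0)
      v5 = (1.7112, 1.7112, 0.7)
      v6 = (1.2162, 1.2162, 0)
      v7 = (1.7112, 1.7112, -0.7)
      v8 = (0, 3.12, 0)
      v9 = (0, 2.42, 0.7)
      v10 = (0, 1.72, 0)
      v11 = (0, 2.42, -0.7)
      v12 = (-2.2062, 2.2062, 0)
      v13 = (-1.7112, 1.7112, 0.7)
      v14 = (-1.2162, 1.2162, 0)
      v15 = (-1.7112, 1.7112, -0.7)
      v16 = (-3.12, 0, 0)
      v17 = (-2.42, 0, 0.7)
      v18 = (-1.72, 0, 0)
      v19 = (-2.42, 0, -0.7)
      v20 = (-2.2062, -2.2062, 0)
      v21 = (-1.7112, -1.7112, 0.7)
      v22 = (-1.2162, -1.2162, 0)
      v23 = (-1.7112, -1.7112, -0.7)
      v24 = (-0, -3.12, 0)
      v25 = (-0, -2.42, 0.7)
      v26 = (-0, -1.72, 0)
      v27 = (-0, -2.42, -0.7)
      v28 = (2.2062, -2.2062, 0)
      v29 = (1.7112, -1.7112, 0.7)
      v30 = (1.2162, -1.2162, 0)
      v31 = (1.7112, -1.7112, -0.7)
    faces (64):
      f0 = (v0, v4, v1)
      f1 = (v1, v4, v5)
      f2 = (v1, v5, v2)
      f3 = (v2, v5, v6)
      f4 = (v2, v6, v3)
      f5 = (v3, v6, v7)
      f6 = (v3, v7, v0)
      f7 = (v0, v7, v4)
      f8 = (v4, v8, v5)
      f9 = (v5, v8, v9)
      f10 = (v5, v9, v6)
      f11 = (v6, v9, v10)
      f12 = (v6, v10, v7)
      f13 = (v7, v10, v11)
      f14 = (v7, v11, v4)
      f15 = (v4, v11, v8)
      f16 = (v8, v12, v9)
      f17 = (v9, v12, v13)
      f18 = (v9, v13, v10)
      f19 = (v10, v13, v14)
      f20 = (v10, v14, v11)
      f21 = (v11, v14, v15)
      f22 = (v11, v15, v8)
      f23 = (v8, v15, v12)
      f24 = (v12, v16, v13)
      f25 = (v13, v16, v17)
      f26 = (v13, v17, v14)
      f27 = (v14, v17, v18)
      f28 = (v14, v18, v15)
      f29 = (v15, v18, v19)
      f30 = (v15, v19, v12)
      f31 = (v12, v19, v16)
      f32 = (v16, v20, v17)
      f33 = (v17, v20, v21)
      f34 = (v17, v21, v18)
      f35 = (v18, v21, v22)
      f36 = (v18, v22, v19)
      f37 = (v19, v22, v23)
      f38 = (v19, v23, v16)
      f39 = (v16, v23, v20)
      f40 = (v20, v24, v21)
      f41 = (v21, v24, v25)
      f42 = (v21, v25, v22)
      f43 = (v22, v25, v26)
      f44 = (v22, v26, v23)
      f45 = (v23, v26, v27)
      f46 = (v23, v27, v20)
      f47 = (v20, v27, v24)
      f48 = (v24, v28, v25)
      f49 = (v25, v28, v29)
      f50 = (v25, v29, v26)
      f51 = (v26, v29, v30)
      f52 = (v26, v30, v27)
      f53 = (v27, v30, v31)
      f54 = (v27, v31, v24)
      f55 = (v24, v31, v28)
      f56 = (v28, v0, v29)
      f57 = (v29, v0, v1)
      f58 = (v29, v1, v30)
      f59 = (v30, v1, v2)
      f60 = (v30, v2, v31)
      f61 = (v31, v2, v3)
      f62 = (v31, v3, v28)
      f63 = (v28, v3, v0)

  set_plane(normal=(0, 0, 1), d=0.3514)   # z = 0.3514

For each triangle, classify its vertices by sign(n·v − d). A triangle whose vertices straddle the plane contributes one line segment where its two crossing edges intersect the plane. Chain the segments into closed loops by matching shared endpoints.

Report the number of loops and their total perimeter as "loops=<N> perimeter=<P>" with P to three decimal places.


Straddling triangles (32 of 64):
  (v0,v4,v1) [--+] → (2.31353, 1.09869, 0.3514)–(2.7686, 0, 0.3514)  len=1.1892
  (v1,v4,v5) [+-+] → (2.31353, 1.09869, 0.3514)–(1.95771, 1.95771, 0.3514)  len=0.9298
  (v1,v5,v2) [++-] → (1.71558, 0.859022, 0.3514)–(2.0714, 0, 0.3514)  len=0.9298
  (v2,v5,v6) [-+-] → (1.71558, 0.859022, 0.3514)–(1.46469, 1.46469, 0.3514)  len=0.6556
  (v4,v8,v5) [--+] → (0.859022, 2.41278, 0.3514)–(1.95771, 1.95771, 0.3514)  len=1.1892
  (v5,v8,v9) [+-+] → (0.859022, 2.41278, 0.3514)–(0, 2.7686, 0.3514)  len=0.9298
  (v5,v9,v6) [++-] → (0.605668, 1.82051, 0.3514)–(1.46469, 1.46469, 0.3514)  len=0.9298
  (v6,v9,v10) [-+-] → (0.605668, 1.82051, 0.3514)–(0, 2.0714, 0.3514)  len=0.6556
  (v8,v12,v9) [--+] → (-1.09869, 2.31353, 0.3514)–(0, 2.7686, 0.3514)  len=1.1892
  (v9,v12,v13) [+-+] → (-1.09869, 2.31353, 0.3514)–(-1.95771, 1.95771, 0.3514)  len=0.9298
  (v9,v13,v10) [++-] → (-0.859022, 1.71558, 0.3514)–(0, 2.0714, 0.3514)  len=0.9298
  (v10,v13,v14) [-+-] → (-0.859022, 1.71558, 0.3514)–(-1.46469, 1.46469, 0.3514)  len=0.6556
  (v12,v16,v13) [--+] → (-2.41278, 0.859022, 0.3514)–(-1.95771, 1.95771, 0.3514)  len=1.1892
  (v13,v16,v17) [+-+] → (-2.41278, 0.859022, 0.3514)–(-2.7686, 0, 0.3514)  len=0.9298
  (v13,v17,v14) [++-] → (-1.82051, 0.605668, 0.3514)–(-1.46469, 1.46469, 0.3514)  len=0.9298
  (v14,v17,v18) [-+-] → (-1.82051, 0.605668, 0.3514)–(-2.0714, 0, 0.3514)  len=0.6556
  (v16,v20,v17) [--+] → (-2.31353, -1.09869, 0.3514)–(-2.7686, 0, 0.3514)  len=1.1892
  (v17,v20,v21) [+-+] → (-2.31353, -1.09869, 0.3514)–(-1.95771, -1.95771, 0.3514)  len=0.9298
  (v17,v21,v18) [++-] → (-1.71558, -0.859022, 0.3514)–(-2.0714, 0, 0.3514)  len=0.9298
  (v18,v21,v22) [-+-] → (-1.71558, -0.859022, 0.3514)–(-1.46469, -1.46469, 0.3514)  len=0.6556
  (v20,v24,v21) [--+] → (-0.859022, -2.41278, 0.3514)–(-1.95771, -1.95771, 0.3514)  len=1.1892
  (v21,v24,v25) [+-+] → (-0.859022, -2.41278, 0.3514)–(0, -2.7686, 0.3514)  len=0.9298
  (v21,v25,v22) [++-] → (-0.605668, -1.82051, 0.3514)–(-1.46469, -1.46469, 0.3514)  len=0.9298
  (v22,v25,v26) [-+-] → (-0.605668, -1.82051, 0.3514)–(0, -2.0714, 0.3514)  len=0.6556
  (v24,v28,v25) [--+] → (1.09869, -2.31353, 0.3514)–(0, -2.7686, 0.3514)  len=1.1892
  (v25,v28,v29) [+-+] → (1.09869, -2.31353, 0.3514)–(1.95771, -1.95771, 0.3514)  len=0.9298
  (v25,v29,v26) [++-] → (0.859022, -1.71558, 0.3514)–(0, -2.0714, 0.3514)  len=0.9298
  (v26,v29,v30) [-+-] → (0.859022, -1.71558, 0.3514)–(1.46469, -1.46469, 0.3514)  len=0.6556
  (v28,v0,v29) [--+] → (2.41278, -0.859022, 0.3514)–(1.95771, -1.95771, 0.3514)  len=1.1892
  (v29,v0,v1) [+-+] → (2.41278, -0.859022, 0.3514)–(2.7686, 0, 0.3514)  len=0.9298
  (v29,v1,v30) [++-] → (1.82051, -0.605668, 0.3514)–(1.46469, -1.46469, 0.3514)  len=0.9298
  (v30,v1,v2) [-+-] → (1.82051, -0.605668, 0.3514)–(2.0714, 0, 0.3514)  len=0.6556

Chained into 2 loop(s):
  loop 1: 16 segments, perimeter = 16.9520
  loop 2: 16 segments, perimeter = 12.6830
Total perimeter = 29.635

loops=2 perimeter=29.635


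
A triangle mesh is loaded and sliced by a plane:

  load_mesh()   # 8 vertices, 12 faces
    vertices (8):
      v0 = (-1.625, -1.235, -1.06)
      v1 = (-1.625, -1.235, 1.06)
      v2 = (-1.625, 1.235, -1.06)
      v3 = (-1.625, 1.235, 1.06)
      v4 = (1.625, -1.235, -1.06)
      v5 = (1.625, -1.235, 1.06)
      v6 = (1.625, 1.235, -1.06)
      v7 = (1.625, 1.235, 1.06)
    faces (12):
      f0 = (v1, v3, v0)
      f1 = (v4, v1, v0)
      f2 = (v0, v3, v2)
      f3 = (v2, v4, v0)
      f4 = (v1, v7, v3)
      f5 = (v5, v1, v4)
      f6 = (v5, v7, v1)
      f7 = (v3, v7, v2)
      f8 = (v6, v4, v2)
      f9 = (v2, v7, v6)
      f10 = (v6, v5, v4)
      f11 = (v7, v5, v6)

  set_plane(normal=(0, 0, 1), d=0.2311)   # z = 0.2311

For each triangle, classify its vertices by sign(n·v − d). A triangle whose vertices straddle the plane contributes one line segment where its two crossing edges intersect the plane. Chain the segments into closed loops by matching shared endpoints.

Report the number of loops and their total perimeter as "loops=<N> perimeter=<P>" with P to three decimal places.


Straddling triangles (8 of 12):
  (v1,v3,v0) [++-] → (-1.625, 0.269253, 0.2311)–(-1.625, -1.235, 0.2311)  len=1.5043
  (v4,v1,v0) [-+-] → (-0.354281, -1.235, 0.2311)–(-1.625, -1.235, 0.2311)  len=1.2707
  (v0,v3,v2) [-+-] → (-1.625, 0.269253, 0.2311)–(-1.625, 1.235, 0.2311)  len=0.9657
  (v5,v1,v4) [++-] → (-0.354281, -1.235, 0.2311)–(1.625, -1.235, 0.2311)  len=1.9793
  (v3,v7,v2) [++-] → (0.354281, 1.235, 0.2311)–(-1.625, 1.235, 0.2311)  len=1.9793
  (v2,v7,v6) [-+-] → (0.354281, 1.235, 0.2311)–(1.625, 1.235, 0.2311)  len=1.2707
  (v6,v5,v4) [-+-] → (1.625, -0.269253, 0.2311)–(1.625, -1.235, 0.2311)  len=0.9657
  (v7,v5,v6) [++-] → (1.625, -0.269253, 0.2311)–(1.625, 1.235, 0.2311)  len=1.5043

Chained into 1 loop(s):
  loop 1: 8 segments, perimeter = 11.4400
Total perimeter = 11.440

loops=1 perimeter=11.440


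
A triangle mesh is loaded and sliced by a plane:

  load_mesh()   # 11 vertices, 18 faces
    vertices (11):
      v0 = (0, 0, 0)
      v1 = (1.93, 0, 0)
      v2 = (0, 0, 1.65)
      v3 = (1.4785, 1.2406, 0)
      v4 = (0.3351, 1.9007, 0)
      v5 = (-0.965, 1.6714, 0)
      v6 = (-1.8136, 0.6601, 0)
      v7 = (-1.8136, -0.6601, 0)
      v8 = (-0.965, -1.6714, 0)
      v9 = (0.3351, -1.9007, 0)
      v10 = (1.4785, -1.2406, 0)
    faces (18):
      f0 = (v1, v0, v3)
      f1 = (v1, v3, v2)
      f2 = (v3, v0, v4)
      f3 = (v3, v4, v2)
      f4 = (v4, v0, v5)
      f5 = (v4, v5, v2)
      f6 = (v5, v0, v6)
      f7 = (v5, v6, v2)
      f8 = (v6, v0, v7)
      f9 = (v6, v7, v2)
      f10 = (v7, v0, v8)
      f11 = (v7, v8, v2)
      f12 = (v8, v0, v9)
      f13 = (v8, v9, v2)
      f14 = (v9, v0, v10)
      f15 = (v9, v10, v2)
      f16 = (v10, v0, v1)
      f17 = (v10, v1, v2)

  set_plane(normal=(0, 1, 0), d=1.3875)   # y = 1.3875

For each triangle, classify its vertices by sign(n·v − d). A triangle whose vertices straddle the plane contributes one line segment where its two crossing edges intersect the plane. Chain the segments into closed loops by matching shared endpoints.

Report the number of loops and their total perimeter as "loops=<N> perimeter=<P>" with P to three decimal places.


Straddling triangles (6 of 18):
  (v3,v0,v4) [--+] → (0.244621, 1.3875, 0)–(1.22405, 1.3875, 0)  len=0.9794
  (v3,v4,v2) [-+-] → (1.22405, 1.3875, 0)–(0.244621, 1.3875, 0.44551)  len=1.0760
  (v4,v0,v5) [+-+] → (0.244621, 1.3875, 0)–(-0.801087, 1.3875, 0)  len=1.0457
  (v4,v5,v2) [++-] → (-0.801087, 1.3875, 0.280265)–(0.244621, 1.3875, 0.44551)  len=1.0587
  (v5,v0,v6) [+--] → (-0.801087, 1.3875, 0)–(-1.20323, 1.3875, 0)  len=0.4021
  (v5,v6,v2) [+--] → (-1.20323, 1.3875, 0)–(-0.801087, 1.3875, 0.280265)  len=0.4902

Chained into 1 loop(s):
  loop 1: 6 segments, perimeter = 5.0521
Total perimeter = 5.052

loops=1 perimeter=5.052


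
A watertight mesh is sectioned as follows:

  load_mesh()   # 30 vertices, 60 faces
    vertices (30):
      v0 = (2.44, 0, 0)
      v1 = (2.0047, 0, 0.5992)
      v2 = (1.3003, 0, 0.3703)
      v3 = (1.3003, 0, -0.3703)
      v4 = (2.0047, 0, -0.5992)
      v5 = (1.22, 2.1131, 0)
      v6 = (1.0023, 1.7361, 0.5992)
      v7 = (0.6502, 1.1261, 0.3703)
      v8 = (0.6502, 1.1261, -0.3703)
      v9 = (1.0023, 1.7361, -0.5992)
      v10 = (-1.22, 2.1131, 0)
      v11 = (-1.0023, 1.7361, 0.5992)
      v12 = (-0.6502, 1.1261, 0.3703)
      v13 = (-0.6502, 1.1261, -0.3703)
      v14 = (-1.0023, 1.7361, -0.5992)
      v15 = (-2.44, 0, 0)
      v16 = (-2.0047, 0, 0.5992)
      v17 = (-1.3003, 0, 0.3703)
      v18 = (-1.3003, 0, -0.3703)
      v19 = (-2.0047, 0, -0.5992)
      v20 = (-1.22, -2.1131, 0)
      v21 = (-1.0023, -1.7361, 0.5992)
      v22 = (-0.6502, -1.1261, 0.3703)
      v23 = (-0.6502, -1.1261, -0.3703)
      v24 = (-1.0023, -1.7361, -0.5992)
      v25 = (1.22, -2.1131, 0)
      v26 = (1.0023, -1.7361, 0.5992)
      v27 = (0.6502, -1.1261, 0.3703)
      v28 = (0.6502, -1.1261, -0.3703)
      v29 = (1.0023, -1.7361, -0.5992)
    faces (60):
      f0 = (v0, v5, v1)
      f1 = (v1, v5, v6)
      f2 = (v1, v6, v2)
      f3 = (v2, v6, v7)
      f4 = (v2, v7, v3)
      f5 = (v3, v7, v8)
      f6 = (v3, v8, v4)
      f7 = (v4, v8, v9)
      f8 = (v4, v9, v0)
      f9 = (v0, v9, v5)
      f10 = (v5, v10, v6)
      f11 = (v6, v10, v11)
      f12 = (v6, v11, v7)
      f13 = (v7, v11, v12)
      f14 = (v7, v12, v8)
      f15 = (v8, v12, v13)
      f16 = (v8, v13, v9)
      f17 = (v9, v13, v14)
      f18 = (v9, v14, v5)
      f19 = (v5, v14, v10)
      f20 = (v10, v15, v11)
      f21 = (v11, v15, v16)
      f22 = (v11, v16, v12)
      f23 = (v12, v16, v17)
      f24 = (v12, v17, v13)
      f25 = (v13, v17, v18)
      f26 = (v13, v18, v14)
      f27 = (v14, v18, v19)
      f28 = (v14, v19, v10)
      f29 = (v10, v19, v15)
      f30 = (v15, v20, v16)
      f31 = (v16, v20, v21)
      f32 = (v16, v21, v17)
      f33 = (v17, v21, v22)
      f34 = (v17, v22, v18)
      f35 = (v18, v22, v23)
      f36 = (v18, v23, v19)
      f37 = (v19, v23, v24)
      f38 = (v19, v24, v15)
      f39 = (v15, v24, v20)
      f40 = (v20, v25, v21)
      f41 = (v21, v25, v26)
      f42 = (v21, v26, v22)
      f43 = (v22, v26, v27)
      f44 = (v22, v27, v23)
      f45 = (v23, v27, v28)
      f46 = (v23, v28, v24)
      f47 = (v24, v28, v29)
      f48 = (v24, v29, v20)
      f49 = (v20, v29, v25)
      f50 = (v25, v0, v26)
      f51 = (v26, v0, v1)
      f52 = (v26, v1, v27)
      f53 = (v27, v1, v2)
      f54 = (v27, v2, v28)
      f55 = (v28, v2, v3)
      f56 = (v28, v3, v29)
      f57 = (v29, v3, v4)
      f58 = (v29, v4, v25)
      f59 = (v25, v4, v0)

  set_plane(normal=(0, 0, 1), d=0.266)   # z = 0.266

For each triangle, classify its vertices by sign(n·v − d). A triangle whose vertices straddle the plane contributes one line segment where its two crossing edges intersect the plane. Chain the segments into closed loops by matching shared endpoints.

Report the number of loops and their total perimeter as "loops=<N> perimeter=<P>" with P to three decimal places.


Straddling triangles (24 of 60):
  (v0,v5,v1) [--+] → (1.56835, 1.17504, 0.266)–(2.24676, 0, 0.266)  len=1.3568
  (v1,v5,v6) [+-+] → (1.56835, 1.17504, 0.266)–(1.12336, 1.94574, 0.266)  len=0.8899
  (v2,v7,v3) [++-] → (0.741755, 0.967509, 0.266)–(1.3003, 0, 0.266)  len=1.1172
  (v3,v7,v8) [-+-] → (0.741755, 0.967509, 0.266)–(0.6502, 1.1261, 0.266)  len=0.1831
  (v5,v10,v6) [--+] → (-0.233465, 1.94574, 0.266)–(1.12336, 1.94574, 0.266)  len=1.3568
  (v6,v10,v11) [+-+] → (-0.233465, 1.94574, 0.266)–(-1.12336, 1.94574, 0.266)  len=0.8899
  (v7,v12,v8) [++-] → (-0.467062, 1.1261, 0.266)–(0.6502, 1.1261, 0.266)  len=1.1173
  (v8,v12,v13) [-+-] → (-0.467062, 1.1261, 0.266)–(-0.6502, 1.1261, 0.266)  len=0.1831
  (v10,v15,v11) [--+] → (-1.80177, 0.770699, 0.266)–(-1.12336, 1.94574, 0.266)  len=1.3568
  (v11,v15,v16) [+-+] → (-1.80177, 0.770699, 0.266)–(-2.24676, 0, 0.266)  len=0.8899
  (v12,v17,v13) [++-] → (-1.20875, 0.158591, 0.266)–(-0.6502, 1.1261, 0.266)  len=1.1172
  (v13,v17,v18) [-+-] → (-1.20875, 0.158591, 0.266)–(-1.3003, 0, 0.266)  len=0.1831
  (v15,v20,v16) [--+] → (-1.56835, -1.17504, 0.266)–(-2.24676, 0, 0.266)  len=1.3568
  (v16,v20,v21) [+-+] → (-1.56835, -1.17504, 0.266)–(-1.12336, -1.94574, 0.266)  len=0.8899
  (v17,v22,v18) [++-] → (-0.741755, -0.967509, 0.266)–(-1.3003, 0, 0.266)  len=1.1172
  (v18,v22,v23) [-+-] → (-0.741755, -0.967509, 0.266)–(-0.6502, -1.1261, 0.266)  len=0.1831
  (v20,v25,v21) [--+] → (0.233465, -1.94574, 0.266)–(-1.12336, -1.94574, 0.266)  len=1.3568
  (v21,v25,v26) [+-+] → (0.233465, -1.94574, 0.266)–(1.12336, -1.94574, 0.266)  len=0.8899
  (v22,v27,v23) [++-] → (0.467062, -1.1261, 0.266)–(-0.6502, -1.1261, 0.266)  len=1.1173
  (v23,v27,v28) [-+-] → (0.467062, -1.1261, 0.266)–(0.6502, -1.1261, 0.266)  len=0.1831
  (v25,v0,v26) [--+] → (1.80177, -0.770699, 0.266)–(1.12336, -1.94574, 0.266)  len=1.3568
  (v26,v0,v1) [+-+] → (1.80177, -0.770699, 0.266)–(2.24676, 0, 0.266)  len=0.8899
  (v27,v2,v28) [++-] → (1.20875, -0.158591, 0.266)–(0.6502, -1.1261, 0.266)  len=1.1172
  (v28,v2,v3) [-+-] → (1.20875, -0.158591, 0.266)–(1.3003, 0, 0.266)  len=0.1831

Chained into 2 loop(s):
  loop 1: 12 segments, perimeter = 13.4805
  loop 2: 12 segments, perimeter = 7.8019
Total perimeter = 21.282

loops=2 perimeter=21.282


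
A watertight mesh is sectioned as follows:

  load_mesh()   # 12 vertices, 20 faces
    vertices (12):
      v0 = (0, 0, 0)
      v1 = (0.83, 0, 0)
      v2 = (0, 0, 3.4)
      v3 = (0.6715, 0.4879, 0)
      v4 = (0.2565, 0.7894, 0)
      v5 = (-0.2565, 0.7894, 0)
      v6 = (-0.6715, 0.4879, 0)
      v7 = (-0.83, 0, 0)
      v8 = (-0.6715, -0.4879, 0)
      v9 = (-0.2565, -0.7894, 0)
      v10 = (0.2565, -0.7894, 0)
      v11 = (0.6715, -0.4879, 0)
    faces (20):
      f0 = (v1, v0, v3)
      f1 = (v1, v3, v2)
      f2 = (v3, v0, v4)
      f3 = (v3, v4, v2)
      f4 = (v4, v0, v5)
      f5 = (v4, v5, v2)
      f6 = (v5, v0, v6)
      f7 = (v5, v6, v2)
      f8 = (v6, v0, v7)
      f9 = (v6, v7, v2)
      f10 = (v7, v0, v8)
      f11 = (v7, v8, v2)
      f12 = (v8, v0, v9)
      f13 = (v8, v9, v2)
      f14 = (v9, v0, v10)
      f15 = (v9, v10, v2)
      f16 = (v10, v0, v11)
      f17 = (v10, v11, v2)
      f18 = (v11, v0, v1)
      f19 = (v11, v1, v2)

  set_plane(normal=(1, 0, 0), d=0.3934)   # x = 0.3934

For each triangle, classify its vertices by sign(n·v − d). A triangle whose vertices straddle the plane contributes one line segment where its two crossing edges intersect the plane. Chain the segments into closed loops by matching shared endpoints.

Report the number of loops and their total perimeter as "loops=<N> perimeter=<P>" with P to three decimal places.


loops=1 perimeter=5.261

Straddling triangles (8 of 20):
  (v1,v0,v3) [+-+] → (0.3934, 0, 0)–(0.3934, 0.285837, 0)  len=0.2858
  (v1,v3,v2) [++-] → (0.3934, 0.285837, 1.4081)–(0.3934, 0, 1.78848)  len=0.4758
  (v3,v0,v4) [+--] → (0.3934, 0.285837, 0)–(0.3934, 0.689941, 0)  len=0.4041
  (v3,v4,v2) [+--] → (0.3934, 0.689941, 0)–(0.3934, 0.285837, 1.4081)  len=1.4649
  (v10,v0,v11) [--+] → (0.3934, -0.285837, 0)–(0.3934, -0.689941, 0)  len=0.4041
  (v10,v11,v2) [-+-] → (0.3934, -0.689941, 0)–(0.3934, -0.285837, 1.4081)  len=1.4649
  (v11,v0,v1) [+-+] → (0.3934, -0.285837, 0)–(0.3934, 0, 0)  len=0.2858
  (v11,v1,v2) [++-] → (0.3934, 0, 1.78848)–(0.3934, -0.285837, 1.4081)  len=0.4758

Chained into 1 loop(s):
  loop 1: 8 segments, perimeter = 5.2614
Total perimeter = 5.261


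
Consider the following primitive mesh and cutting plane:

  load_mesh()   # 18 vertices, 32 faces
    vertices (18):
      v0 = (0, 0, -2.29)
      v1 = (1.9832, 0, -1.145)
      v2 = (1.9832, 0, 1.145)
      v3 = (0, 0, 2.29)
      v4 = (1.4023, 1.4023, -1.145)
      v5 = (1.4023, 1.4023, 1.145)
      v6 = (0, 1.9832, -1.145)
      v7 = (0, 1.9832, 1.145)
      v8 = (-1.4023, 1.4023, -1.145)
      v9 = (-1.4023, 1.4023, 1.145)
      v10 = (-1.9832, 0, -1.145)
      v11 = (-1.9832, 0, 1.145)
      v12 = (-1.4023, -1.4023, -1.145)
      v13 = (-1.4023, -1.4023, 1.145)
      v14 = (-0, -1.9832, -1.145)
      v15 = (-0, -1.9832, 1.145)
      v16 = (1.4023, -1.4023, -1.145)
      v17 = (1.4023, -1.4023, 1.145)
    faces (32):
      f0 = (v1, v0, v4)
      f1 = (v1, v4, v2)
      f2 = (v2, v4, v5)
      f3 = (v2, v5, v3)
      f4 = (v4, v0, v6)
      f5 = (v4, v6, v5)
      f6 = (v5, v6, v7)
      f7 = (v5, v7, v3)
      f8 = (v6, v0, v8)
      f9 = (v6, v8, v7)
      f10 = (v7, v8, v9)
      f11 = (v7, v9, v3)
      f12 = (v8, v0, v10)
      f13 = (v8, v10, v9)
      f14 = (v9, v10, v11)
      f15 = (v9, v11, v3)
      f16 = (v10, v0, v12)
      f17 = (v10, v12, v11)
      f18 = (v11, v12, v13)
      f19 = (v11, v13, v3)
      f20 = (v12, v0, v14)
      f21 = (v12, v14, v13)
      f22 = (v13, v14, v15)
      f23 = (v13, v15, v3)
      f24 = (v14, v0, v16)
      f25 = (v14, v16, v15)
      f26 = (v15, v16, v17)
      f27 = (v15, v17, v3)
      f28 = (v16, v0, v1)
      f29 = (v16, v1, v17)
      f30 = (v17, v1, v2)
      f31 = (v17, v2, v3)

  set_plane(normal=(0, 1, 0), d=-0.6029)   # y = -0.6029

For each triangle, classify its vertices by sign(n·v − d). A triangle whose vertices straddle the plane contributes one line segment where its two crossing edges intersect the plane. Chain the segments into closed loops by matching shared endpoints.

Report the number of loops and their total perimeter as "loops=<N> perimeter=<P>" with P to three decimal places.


Straddling triangles (12 of 32):
  (v10,v0,v12) [++-] → (-0.6029, -0.6029, -1.79772)–(-1.73345, -0.6029, -1.145)  len=1.3054
  (v10,v12,v11) [+-+] → (-1.73345, -0.6029, -1.145)–(-1.73345, -0.6029, 0.160445)  len=1.3054
  (v11,v12,v13) [+--] → (-1.73345, -0.6029, 0.160445)–(-1.73345, -0.6029, 1.145)  len=0.9846
  (v11,v13,v3) [+-+] → (-1.73345, -0.6029, 1.145)–(-0.6029, -0.6029, 1.79772)  len=1.3054
  (v12,v0,v14) [-+-] → (-0.6029, -0.6029, -1.79772)–(0, -0.6029, -1.94192)  len=0.6199
  (v13,v15,v3) [--+] → (0, -0.6029, 1.94192)–(-0.6029, -0.6029, 1.79772)  len=0.6199
  (v14,v0,v16) [-+-] → (0, -0.6029, -1.94192)–(0.6029, -0.6029, -1.79772)  len=0.6199
  (v15,v17,v3) [--+] → (0.6029, -0.6029, 1.79772)–(0, -0.6029, 1.94192)  len=0.6199
  (v16,v0,v1) [-++] → (0.6029, -0.6029, -1.79772)–(1.73345, -0.6029, -1.145)  len=1.3054
  (v16,v1,v17) [-+-] → (1.73345, -0.6029, -1.145)–(1.73345, -0.6029, -0.160445)  len=0.9846
  (v17,v1,v2) [-++] → (1.73345, -0.6029, -0.160445)–(1.73345, -0.6029, 1.145)  len=1.3054
  (v17,v2,v3) [-++] → (1.73345, -0.6029, 1.145)–(0.6029, -0.6029, 1.79772)  len=1.3054

Chained into 1 loop(s):
  loop 1: 12 segments, perimeter = 12.2814
Total perimeter = 12.281

loops=1 perimeter=12.281


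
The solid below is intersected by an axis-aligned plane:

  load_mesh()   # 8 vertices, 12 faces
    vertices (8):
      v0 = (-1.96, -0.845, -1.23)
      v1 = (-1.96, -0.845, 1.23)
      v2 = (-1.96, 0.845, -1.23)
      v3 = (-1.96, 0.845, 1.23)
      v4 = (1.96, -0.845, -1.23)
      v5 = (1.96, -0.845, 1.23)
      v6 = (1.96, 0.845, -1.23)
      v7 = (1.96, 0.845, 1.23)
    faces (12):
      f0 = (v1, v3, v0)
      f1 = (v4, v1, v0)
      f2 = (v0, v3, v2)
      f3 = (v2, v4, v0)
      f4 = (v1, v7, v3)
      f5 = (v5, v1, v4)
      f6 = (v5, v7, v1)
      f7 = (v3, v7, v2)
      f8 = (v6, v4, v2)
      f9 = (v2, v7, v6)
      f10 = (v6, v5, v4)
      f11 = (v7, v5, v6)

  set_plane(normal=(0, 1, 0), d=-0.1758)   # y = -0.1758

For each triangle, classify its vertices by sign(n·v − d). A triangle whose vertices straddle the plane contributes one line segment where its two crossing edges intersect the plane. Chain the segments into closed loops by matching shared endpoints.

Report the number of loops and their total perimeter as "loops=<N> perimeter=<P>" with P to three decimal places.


loops=1 perimeter=12.760

Straddling triangles (8 of 12):
  (v1,v3,v0) [-+-] → (-1.96, -0.1758, 1.23)–(-1.96, -0.1758, -0.255898)  len=1.4859
  (v0,v3,v2) [-++] → (-1.96, -0.1758, -0.255898)–(-1.96, -0.1758, -1.23)  len=0.9741
  (v2,v4,v0) [+--] → (0.407773, -0.1758, -1.23)–(-1.96, -0.1758, -1.23)  len=2.3678
  (v1,v7,v3) [-++] → (-0.407773, -0.1758, 1.23)–(-1.96, -0.1758, 1.23)  len=1.5522
  (v5,v7,v1) [-+-] → (1.96, -0.1758, 1.23)–(-0.407773, -0.1758, 1.23)  len=2.3678
  (v6,v4,v2) [+-+] → (1.96, -0.1758, -1.23)–(0.407773, -0.1758, -1.23)  len=1.5522
  (v6,v5,v4) [+--] → (1.96, -0.1758, 0.255898)–(1.96, -0.1758, -1.23)  len=1.4859
  (v7,v5,v6) [+-+] → (1.96, -0.1758, 1.23)–(1.96, -0.1758, 0.255898)  len=0.9741

Chained into 1 loop(s):
  loop 1: 8 segments, perimeter = 12.7600
Total perimeter = 12.760


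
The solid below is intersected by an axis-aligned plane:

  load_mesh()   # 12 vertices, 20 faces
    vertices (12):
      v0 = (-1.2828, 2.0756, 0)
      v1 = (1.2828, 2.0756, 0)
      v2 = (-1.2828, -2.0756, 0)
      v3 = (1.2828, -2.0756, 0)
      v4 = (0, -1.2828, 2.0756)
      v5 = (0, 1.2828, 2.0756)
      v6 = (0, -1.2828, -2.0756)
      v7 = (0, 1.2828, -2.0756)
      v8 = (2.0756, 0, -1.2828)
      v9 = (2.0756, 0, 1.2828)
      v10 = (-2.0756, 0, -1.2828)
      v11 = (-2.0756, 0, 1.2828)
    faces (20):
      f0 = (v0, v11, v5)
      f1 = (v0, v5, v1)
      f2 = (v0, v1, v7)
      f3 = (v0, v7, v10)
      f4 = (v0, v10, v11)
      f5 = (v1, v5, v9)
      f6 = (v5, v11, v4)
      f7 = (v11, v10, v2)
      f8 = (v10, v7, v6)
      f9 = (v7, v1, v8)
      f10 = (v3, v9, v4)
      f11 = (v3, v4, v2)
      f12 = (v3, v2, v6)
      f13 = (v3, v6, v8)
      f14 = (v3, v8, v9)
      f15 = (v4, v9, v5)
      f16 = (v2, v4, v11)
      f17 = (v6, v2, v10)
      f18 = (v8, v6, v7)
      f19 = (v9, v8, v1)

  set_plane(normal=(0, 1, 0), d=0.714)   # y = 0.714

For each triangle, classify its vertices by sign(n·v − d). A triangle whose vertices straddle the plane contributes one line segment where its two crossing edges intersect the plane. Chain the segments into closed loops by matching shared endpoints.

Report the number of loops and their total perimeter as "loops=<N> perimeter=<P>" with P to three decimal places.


Straddling triangles (10 of 20):
  (v0,v11,v5) [+-+] → (-1.80288, 0.714, 0.841521)–(-0.920332, 0.714, 1.72407)  len=1.2481
  (v0,v7,v10) [++-] → (-0.920332, 0.714, -1.72407)–(-1.80288, 0.714, -0.841521)  len=1.2481
  (v0,v10,v11) [+--] → (-1.80288, 0.714, -0.841521)–(-1.80288, 0.714, 0.841521)  len=1.6830
  (v1,v5,v9) [++-] → (0.920332, 0.714, 1.72407)–(1.80288, 0.714, 0.841521)  len=1.2481
  (v5,v11,v4) [+--] → (-0.920332, 0.714, 1.72407)–(0, 0.714, 2.0756)  len=0.9852
  (v10,v7,v6) [-+-] → (-0.920332, 0.714, -1.72407)–(0, 0.714, -2.0756)  len=0.9852
  (v7,v1,v8) [++-] → (1.80288, 0.714, -0.841521)–(0.920332, 0.714, -1.72407)  len=1.2481
  (v4,v9,v5) [--+] → (0.920332, 0.714, 1.72407)–(0, 0.714, 2.0756)  len=0.9852
  (v8,v6,v7) [--+] → (0, 0.714, -2.0756)–(0.920332, 0.714, -1.72407)  len=0.9852
  (v9,v8,v1) [--+] → (1.80288, 0.714, -0.841521)–(1.80288, 0.714, 0.841521)  len=1.6830

Chained into 1 loop(s):
  loop 1: 10 segments, perimeter = 12.2993
Total perimeter = 12.299

loops=1 perimeter=12.299


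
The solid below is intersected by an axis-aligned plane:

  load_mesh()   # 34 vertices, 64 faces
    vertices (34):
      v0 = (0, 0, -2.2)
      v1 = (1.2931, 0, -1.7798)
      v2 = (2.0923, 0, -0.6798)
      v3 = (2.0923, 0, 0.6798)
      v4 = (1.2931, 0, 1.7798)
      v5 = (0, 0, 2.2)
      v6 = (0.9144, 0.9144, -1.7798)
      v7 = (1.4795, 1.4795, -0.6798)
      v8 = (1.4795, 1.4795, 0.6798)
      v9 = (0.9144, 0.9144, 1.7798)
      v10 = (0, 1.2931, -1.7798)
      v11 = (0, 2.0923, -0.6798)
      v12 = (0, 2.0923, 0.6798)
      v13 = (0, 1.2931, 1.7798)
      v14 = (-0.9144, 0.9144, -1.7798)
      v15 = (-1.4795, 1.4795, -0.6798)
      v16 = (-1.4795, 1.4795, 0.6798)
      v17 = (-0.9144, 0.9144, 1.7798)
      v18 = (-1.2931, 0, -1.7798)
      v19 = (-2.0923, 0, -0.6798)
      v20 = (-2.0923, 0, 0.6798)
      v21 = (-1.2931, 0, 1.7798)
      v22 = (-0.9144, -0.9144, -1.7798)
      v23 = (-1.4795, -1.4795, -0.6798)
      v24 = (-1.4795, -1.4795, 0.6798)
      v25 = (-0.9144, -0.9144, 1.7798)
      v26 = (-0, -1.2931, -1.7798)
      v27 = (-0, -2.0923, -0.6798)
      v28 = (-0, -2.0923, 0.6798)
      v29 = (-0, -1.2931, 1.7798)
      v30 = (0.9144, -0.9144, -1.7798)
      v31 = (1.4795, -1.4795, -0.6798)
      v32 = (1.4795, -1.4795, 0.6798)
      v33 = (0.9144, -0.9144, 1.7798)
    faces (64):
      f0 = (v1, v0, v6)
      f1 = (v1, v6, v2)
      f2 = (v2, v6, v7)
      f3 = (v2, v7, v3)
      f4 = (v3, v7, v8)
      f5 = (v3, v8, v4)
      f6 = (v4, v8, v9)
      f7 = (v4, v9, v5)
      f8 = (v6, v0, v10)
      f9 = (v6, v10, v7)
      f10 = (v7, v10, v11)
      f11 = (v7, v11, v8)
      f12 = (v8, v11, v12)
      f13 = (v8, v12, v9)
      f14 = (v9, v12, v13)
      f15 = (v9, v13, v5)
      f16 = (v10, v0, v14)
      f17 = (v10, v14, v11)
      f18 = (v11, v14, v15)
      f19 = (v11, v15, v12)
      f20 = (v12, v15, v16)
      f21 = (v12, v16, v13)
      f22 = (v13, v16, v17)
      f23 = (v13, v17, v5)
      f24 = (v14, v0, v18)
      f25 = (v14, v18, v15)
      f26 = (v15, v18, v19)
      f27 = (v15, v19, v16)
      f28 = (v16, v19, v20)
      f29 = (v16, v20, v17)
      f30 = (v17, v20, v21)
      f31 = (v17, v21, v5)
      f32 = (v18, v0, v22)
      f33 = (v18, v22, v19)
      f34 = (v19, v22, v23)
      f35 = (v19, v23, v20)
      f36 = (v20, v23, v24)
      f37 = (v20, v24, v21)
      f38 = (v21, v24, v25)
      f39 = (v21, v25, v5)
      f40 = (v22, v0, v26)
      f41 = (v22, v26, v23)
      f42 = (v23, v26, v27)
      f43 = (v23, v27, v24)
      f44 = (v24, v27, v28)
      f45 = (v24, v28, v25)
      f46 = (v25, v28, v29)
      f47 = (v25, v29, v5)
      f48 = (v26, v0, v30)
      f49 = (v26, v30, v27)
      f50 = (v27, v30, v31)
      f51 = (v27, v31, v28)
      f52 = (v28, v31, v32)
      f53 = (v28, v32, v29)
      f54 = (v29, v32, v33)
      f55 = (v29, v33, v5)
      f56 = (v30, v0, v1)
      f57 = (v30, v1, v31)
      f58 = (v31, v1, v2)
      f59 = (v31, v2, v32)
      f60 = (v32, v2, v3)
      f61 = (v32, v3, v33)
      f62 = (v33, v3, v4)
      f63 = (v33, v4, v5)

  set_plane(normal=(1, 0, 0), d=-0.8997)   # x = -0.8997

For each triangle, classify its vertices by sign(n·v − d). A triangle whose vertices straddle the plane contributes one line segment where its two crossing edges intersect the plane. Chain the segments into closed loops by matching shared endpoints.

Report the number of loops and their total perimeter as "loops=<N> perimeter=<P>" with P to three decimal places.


Straddling triangles (20 of 64):
  (v10,v0,v14) [++-] → (-0.8997, 0.8997, -1.78656)–(-0.8997, 0.920488, -1.7798)  len=0.0219
  (v10,v14,v11) [+-+] → (-0.8997, 0.920488, -1.7798)–(-0.8997, 0.933336, -1.76212)  len=0.0219
  (v11,v14,v15) [+--] → (-0.8997, 0.933336, -1.76212)–(-0.8997, 1.71965, -0.6798)  len=1.3378
  (v11,v15,v12) [+-+] → (-0.8997, 1.71965, -0.6798)–(-0.8997, 1.71965, -0.146988)  len=0.5328
  (v12,v15,v16) [+--] → (-0.8997, 1.71965, -0.146988)–(-0.8997, 1.71965, 0.6798)  len=0.8268
  (v12,v16,v13) [+-+] → (-0.8997, 1.71965, 0.6798)–(-0.8997, 1.40645, 1.11088)  len=0.5328
  (v13,v16,v17) [+--] → (-0.8997, 1.40645, 1.11088)–(-0.8997, 0.920488, 1.7798)  len=0.8268
  (v13,v17,v5) [+-+] → (-0.8997, 0.920488, 1.7798)–(-0.8997, 0.8997, 1.78656)  len=0.0219
  (v14,v0,v18) [-+-] → (-0.8997, 0.8997, -1.78656)–(-0.8997, 0, -1.90764)  len=0.9078
  (v17,v21,v5) [--+] → (-0.8997, 0, 1.90764)–(-0.8997, 0.8997, 1.78656)  len=0.9078
  (v18,v0,v22) [-+-] → (-0.8997, 0, -1.90764)–(-0.8997, -0.8997, -1.78656)  len=0.9078
  (v21,v25,v5) [--+] → (-0.8997, -0.8997, 1.78656)–(-0.8997, 0, 1.90764)  len=0.9078
  (v22,v0,v26) [-++] → (-0.8997, -0.8997, -1.78656)–(-0.8997, -0.920488, -1.7798)  len=0.0219
  (v22,v26,v23) [-+-] → (-0.8997, -0.920488, -1.7798)–(-0.8997, -1.40645, -1.11088)  len=0.8268
  (v23,v26,v27) [-++] → (-0.8997, -1.40645, -1.11088)–(-0.8997, -1.71965, -0.6798)  len=0.5328
  (v23,v27,v24) [-+-] → (-0.8997, -1.71965, -0.6798)–(-0.8997, -1.71965, 0.146988)  len=0.8268
  (v24,v27,v28) [-++] → (-0.8997, -1.71965, 0.146988)–(-0.8997, -1.71965, 0.6798)  len=0.5328
  (v24,v28,v25) [-+-] → (-0.8997, -1.71965, 0.6798)–(-0.8997, -0.933336, 1.76212)  len=1.3378
  (v25,v28,v29) [-++] → (-0.8997, -0.933336, 1.76212)–(-0.8997, -0.920488, 1.7798)  len=0.0219
  (v25,v29,v5) [-++] → (-0.8997, -0.920488, 1.7798)–(-0.8997, -0.8997, 1.78656)  len=0.0219

Chained into 1 loop(s):
  loop 1: 20 segments, perimeter = 11.8765
Total perimeter = 11.876

loops=1 perimeter=11.876


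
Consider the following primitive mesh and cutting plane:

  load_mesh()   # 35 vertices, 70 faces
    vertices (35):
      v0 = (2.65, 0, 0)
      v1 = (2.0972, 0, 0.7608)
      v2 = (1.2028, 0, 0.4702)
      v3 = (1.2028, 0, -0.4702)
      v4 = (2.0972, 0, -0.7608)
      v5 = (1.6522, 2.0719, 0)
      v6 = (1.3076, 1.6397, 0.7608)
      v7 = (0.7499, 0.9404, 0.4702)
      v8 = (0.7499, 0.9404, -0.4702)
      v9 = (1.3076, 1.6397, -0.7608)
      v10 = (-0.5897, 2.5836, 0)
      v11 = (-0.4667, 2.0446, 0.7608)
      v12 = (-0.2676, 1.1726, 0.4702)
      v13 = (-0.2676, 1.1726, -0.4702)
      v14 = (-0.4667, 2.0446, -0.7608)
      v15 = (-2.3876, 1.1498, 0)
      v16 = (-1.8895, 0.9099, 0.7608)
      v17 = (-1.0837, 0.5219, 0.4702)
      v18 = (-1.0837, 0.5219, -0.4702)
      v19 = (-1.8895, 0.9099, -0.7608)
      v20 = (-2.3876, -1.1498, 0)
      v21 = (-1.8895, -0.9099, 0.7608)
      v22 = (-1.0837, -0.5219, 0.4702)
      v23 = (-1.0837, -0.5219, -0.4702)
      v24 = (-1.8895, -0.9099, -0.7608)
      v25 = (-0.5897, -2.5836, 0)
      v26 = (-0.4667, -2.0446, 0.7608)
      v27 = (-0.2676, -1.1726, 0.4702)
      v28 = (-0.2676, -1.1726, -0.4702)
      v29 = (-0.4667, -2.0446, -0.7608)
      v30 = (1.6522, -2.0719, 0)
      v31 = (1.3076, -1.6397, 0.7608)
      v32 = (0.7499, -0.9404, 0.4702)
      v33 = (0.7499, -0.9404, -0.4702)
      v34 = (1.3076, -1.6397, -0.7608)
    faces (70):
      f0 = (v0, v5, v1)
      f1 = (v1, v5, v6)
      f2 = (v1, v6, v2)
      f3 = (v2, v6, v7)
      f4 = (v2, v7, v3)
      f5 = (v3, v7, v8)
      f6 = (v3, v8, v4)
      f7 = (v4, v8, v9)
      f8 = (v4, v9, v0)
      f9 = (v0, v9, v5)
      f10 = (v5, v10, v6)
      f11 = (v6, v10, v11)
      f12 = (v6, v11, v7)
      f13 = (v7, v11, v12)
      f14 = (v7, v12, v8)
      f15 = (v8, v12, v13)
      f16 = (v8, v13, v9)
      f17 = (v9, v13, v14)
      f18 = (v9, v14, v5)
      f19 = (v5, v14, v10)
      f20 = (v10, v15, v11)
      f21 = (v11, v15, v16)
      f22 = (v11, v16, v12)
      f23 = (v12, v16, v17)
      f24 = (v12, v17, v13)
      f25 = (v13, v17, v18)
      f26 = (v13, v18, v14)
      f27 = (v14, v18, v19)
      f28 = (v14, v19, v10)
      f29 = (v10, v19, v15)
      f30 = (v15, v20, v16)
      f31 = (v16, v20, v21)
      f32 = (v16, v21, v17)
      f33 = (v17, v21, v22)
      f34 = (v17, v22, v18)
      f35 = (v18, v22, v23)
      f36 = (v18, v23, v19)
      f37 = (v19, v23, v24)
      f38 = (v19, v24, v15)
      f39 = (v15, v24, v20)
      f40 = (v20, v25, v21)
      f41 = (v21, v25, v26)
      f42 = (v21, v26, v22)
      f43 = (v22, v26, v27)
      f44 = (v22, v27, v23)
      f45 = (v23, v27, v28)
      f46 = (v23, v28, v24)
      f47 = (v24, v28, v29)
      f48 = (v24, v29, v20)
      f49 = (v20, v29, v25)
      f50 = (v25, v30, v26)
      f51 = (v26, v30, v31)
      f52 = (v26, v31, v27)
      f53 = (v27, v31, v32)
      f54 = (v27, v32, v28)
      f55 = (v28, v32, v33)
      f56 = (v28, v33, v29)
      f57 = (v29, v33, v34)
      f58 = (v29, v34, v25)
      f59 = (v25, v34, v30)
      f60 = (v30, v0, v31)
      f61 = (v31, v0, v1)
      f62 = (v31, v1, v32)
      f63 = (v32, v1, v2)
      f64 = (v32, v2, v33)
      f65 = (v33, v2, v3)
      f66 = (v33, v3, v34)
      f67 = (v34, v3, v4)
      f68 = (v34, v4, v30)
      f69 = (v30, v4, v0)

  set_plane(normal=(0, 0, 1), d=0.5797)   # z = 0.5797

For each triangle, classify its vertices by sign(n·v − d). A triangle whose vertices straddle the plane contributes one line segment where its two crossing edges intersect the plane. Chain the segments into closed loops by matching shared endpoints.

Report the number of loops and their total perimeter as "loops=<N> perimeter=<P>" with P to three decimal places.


Straddling triangles (28 of 70):
  (v0,v5,v1) [--+] → (1.99127, 0.493193, 0.5797)–(2.22879, 0, 0.5797)  len=0.5474
  (v1,v5,v6) [+-+] → (1.99127, 0.493193, 0.5797)–(1.38963, 1.74258, 0.5797)  len=1.3867
  (v1,v6,v2) [++-] → (1.24229, 0.61785, 0.5797)–(1.53982, 0, 0.5797)  len=0.6858
  (v2,v6,v7) [-+-] → (1.24229, 0.61785, 0.5797)–(0.960045, 1.2039, 0.5797)  len=0.6505
  (v5,v10,v6) [--+] → (0.855969, 1.86438, 0.5797)–(1.38963, 1.74258, 0.5797)  len=0.5474
  (v6,v10,v11) [+-+] → (0.855969, 1.86438, 0.5797)–(-0.495979, 2.1729, 0.5797)  len=1.3867
  (v6,v11,v7) [++-] → (0.291477, 1.35647, 0.5797)–(0.960045, 1.2039, 0.5797)  len=0.6858
  (v7,v11,v12) [-+-] → (0.291477, 1.35647, 0.5797)–(-0.342622, 1.50118, 0.5797)  len=0.6504
  (v10,v15,v11) [--+] → (-0.923949, 1.8316, 0.5797)–(-0.495979, 2.1729, 0.5797)  len=0.5474
  (v11,v15,v16) [+-+] → (-0.923949, 1.8316, 0.5797)–(-2.00807, 0.967006, 0.5797)  len=1.3867
  (v11,v16,v12) [++-] → (-0.878743, 1.07361, 0.5797)–(-0.342622, 1.50118, 0.5797)  len=0.6857
  (v12,v16,v17) [-+-] → (-0.878743, 1.07361, 0.5797)–(-1.38733, 0.668101, 0.5797)  len=0.6505
  (v15,v20,v16) [--+] → (-2.00807, 0.419611, 0.5797)–(-2.00807, 0.967006, 0.5797)  len=0.5474
  (v16,v20,v21) [+-+] → (-2.00807, 0.419611, 0.5797)–(-2.00807, -0.967006, 0.5797)  len=1.3866
  (v16,v21,v17) [++-] → (-1.38733, -0.0176117, 0.5797)–(-1.38733, 0.668101, 0.5797)  len=0.6857
  (v17,v21,v22) [-+-] → (-1.38733, -0.0176117, 0.5797)–(-1.38733, -0.668101, 0.5797)  len=0.6505
  (v20,v25,v21) [--+] → (-1.5801, -1.30831, 0.5797)–(-2.00807, -0.967006, 0.5797)  len=0.5474
  (v21,v25,v26) [+-+] → (-1.5801, -1.30831, 0.5797)–(-0.495979, -2.1729, 0.5797)  len=1.3867
  (v21,v26,v22) [++-] → (-0.85121, -1.09566, 0.5797)–(-1.38733, -0.668101, 0.5797)  len=0.6857
  (v22,v26,v27) [-+-] → (-0.85121, -1.09566, 0.5797)–(-0.342622, -1.50118, 0.5797)  len=0.6505
  (v25,v30,v26) [--+] → (0.0376806, -2.0511, 0.5797)–(-0.495979, -2.1729, 0.5797)  len=0.5474
  (v26,v30,v31) [+-+] → (0.0376806, -2.0511, 0.5797)–(1.38963, -1.74258, 0.5797)  len=1.3867
  (v26,v31,v27) [++-] → (0.325946, -1.34861, 0.5797)–(-0.342622, -1.50118, 0.5797)  len=0.6858
  (v27,v31,v32) [-+-] → (0.325946, -1.34861, 0.5797)–(0.960045, -1.2039, 0.5797)  len=0.6504
  (v30,v0,v31) [--+] → (1.62714, -1.24939, 0.5797)–(1.38963, -1.74258, 0.5797)  len=0.5474
  (v31,v0,v1) [+-+] → (1.62714, -1.24939, 0.5797)–(2.22879, 0, 0.5797)  len=1.3867
  (v31,v1,v32) [++-] → (1.25757, -0.586051, 0.5797)–(0.960045, -1.2039, 0.5797)  len=0.6858
  (v32,v1,v2) [-+-] → (1.25757, -0.586051, 0.5797)–(1.53982, 0, 0.5797)  len=0.6505

Chained into 2 loop(s):
  loop 1: 14 segments, perimeter = 13.5385
  loop 2: 14 segments, perimeter = 9.3534
Total perimeter = 22.892

loops=2 perimeter=22.892
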